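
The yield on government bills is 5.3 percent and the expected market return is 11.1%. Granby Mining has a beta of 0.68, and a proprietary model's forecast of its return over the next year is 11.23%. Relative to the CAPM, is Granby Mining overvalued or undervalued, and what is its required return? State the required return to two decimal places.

Undervalued; required return 9.24%

MRP = 11.1% − 5.3% = 5.80%
Required return = R_f + β·MRP = 5.3% + 0.68 × 5.8% = 9.24%
Forecast 11.23% > required 9.24% → the stock plots above the SML → undervalued.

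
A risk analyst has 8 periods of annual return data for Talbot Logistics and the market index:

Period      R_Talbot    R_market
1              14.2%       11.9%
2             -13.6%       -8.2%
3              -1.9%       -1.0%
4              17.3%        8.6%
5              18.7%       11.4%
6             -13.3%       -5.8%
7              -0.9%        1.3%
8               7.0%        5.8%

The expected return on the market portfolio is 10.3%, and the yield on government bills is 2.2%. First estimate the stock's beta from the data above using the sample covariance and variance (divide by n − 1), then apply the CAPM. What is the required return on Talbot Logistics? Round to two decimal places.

Mean R_i = (14.2 − 13.6 − 1.9 + 17.3 + 18.7 − 13.3 − 0.9 + 7.0) / 8 = 3.4375%
Mean R_m = (11.9 − 8.2 − 1.0 + 8.6 + 11.4 − 5.8 + 1.3 + 5.8) / 8 = 3.0000%
Σ(R_i − R̄_i)(R_m − R̄_m) = 678.4300  ⇒  Cov = 678.4300 / 7 = 96.9186
Σ(R_m − R̄_m)² = 410.7400  ⇒  Var(R_m) = 410.7400 / 7 = 58.6771
β = Cov / Var(R_m) = 96.9186 / 58.6771 = 1.6517
MRP = 10.3% − 2.2% = 8.10%
E(R) = R_f + β × MRP = 2.2% + 1.6517 × 8.1% = 15.58%

15.58%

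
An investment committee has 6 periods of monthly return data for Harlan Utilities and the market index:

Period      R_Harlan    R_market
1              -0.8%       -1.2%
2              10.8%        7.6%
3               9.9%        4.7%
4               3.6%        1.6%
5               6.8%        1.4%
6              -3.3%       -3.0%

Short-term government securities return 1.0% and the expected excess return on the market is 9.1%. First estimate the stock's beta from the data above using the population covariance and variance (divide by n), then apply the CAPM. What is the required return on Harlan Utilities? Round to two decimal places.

13.84%

Mean R_i = (-0.8 + 10.8 + 9.9 + 3.6 + 6.8 − 3.3) / 6 = 4.5000%
Mean R_m = (-1.2 + 7.6 + 4.7 + 1.6 + 1.4 − 3.0) / 6 = 1.8500%
Σ(R_i − R̄_i)(R_m − R̄_m) = 104.8000  ⇒  Cov = 104.8000 / 6 = 17.4667
Σ(R_m − R̄_m)² = 74.2750  ⇒  Var(R_m) = 74.2750 / 6 = 12.3792
β = Cov / Var(R_m) = 17.4667 / 12.3792 = 1.4110
E(R) = R_f + β × MRP = 1.0% + 1.4110 × 9.1% = 13.84%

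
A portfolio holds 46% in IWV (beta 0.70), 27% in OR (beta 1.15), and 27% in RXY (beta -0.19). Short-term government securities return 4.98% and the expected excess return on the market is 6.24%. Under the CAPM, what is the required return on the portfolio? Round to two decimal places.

8.61%

β_P = Σ w_i β_i = 0.46×0.70 + 0.27×1.15 + 0.27×-0.19 = 0.5812
E(R_P) = R_f + β_P × MRP = 4.98% + 0.5812 × 6.24% = 8.61%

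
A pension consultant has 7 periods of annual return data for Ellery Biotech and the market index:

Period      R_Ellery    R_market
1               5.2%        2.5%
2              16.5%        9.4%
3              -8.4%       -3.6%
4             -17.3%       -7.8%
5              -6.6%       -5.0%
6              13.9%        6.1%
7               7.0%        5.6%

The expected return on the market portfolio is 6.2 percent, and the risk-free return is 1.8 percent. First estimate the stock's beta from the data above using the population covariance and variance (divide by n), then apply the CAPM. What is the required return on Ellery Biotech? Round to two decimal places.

10.09%

Mean R_i = (5.2 + 16.5 − 8.4 − 17.3 − 6.6 + 13.9 + 7.0) / 7 = 1.4714%
Mean R_m = (2.5 + 9.4 − 3.6 − 7.8 − 5.0 + 6.1 + 5.6) / 7 = 1.0286%
Σ(R_i − R̄_i)(R_m − R̄_m) = 479.6757  ⇒  Cov = 479.6757 / 7 = 68.5251
Σ(R_m − R̄_m)² = 254.5743  ⇒  Var(R_m) = 254.5743 / 7 = 36.3678
β = Cov / Var(R_m) = 68.5251 / 36.3678 = 1.8842
MRP = 6.2% − 1.8% = 4.40%
E(R) = R_f + β × MRP = 1.8% + 1.8842 × 4.4% = 10.09%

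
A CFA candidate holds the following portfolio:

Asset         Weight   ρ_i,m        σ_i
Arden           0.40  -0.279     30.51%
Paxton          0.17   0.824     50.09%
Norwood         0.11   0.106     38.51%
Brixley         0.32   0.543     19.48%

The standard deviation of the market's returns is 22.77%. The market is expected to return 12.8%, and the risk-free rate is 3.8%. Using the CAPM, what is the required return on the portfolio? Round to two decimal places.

6.74%

β_Arden = -0.279 × 30.51% / 22.77% = -0.3738
β_Paxton = 0.824 × 50.09% / 22.77% = 1.8127
β_Norwood = 0.106 × 38.51% / 22.77% = 0.1793
β_Brixley = 0.543 × 19.48% / 22.77% = 0.4645
β_P = Σ w_i β_i = 0.40×-0.3738 + 0.17×1.8127 + 0.11×0.1793 + 0.32×0.4645 = 0.3270
MRP = 12.8% − 3.8% = 9.00%
E(R_P) = R_f + β_P × MRP = 3.8% + 0.3270 × 9.0% = 6.74%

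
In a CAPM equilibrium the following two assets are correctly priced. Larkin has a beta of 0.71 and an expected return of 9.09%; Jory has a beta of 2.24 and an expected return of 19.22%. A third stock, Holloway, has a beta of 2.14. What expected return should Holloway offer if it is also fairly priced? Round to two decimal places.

MRP (SML slope) = (19.22% − 9.09%) / (2.24 − 0.71) = 10.13% / 1.53 = 6.6209%
R_f (intercept) = 9.09% − 0.71 × 6.6209% = 4.3892%
E(R_Holloway) = R_f + β × MRP = 4.3892% + 2.14 × 6.6209% = 18.56%

18.56%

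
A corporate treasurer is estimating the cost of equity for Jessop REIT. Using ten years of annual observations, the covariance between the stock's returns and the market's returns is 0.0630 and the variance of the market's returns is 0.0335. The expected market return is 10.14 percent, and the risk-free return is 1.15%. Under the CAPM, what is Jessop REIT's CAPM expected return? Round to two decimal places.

β = Cov(R_i, R_m) / Var(R_m) = 0.0630 / 0.0335 = 1.8806
MRP = 10.14% − 1.15% = 8.99%
E(R) = R_f + β × MRP = 1.15% + 1.8806 × 8.99% = 18.06%

18.06%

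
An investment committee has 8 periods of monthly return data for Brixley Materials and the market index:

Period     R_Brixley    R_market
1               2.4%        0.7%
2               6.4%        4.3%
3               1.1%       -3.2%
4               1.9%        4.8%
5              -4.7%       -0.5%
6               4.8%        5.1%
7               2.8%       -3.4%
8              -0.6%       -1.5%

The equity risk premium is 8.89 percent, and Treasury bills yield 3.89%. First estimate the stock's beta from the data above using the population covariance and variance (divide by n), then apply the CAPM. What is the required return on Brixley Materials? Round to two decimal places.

Mean R_i = (2.4 + 6.4 + 1.1 + 1.9 − 4.7 + 4.8 + 2.8 − 0.6) / 8 = 1.7625%
Mean R_m = (0.7 + 4.3 − 3.2 + 4.8 − 0.5 + 5.1 − 3.4 − 1.5) / 8 = 0.7875%
Σ(R_i − R̄_i)(R_m − R̄_m) = 41.9063  ⇒  Cov = 41.9063 / 8 = 5.2383
Σ(R_m − R̄_m)² = 87.3688  ⇒  Var(R_m) = 87.3688 / 8 = 10.9211
β = Cov / Var(R_m) = 5.2383 / 10.9211 = 0.4796
E(R) = R_f + β × MRP = 3.89% + 0.4796 × 8.89% = 8.15%

8.15%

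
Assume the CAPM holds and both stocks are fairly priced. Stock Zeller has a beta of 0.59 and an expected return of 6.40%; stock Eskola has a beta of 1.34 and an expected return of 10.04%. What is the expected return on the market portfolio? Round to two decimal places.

8.39%

Both satisfy E(R) = R_f + β·MRP, so the slope of the SML is
MRP = (10.04% − 6.40%) / (1.34 − 0.59) = 3.64% / 0.75 = 4.8533%
R_f = E(R_Zeller) − β_Zeller·MRP = 6.40% − 0.59 × 4.8533% = 3.5366%
E(R_m) = R_f + MRP = 3.5366% + 4.8533% = 8.39%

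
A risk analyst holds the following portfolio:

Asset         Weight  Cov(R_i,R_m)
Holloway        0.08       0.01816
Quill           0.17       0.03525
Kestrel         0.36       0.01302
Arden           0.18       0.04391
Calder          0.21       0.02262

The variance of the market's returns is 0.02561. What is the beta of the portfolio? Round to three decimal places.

0.968

β_Holloway = 0.01816 / 0.02561 = 0.7091
β_Quill = 0.03525 / 0.02561 = 1.3764
β_Kestrel = 0.01302 / 0.02561 = 0.5084
β_Arden = 0.04391 / 0.02561 = 1.7146
β_Calder = 0.02262 / 0.02561 = 0.8832
β_P = Σ w_i β_i = 0.08×0.7091 + 0.17×1.3764 + 0.36×0.5084 + 0.18×1.7146 + 0.21×0.8832 = 0.9678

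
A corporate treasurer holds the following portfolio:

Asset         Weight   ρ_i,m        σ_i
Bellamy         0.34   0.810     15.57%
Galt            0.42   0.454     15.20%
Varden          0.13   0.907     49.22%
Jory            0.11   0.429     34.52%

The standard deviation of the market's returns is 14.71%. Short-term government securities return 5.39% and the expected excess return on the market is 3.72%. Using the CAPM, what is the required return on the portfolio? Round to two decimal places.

β_Bellamy = 0.810 × 15.57% / 14.71% = 0.8574
β_Galt = 0.454 × 15.20% / 14.71% = 0.4691
β_Varden = 0.907 × 49.22% / 14.71% = 3.0348
β_Jory = 0.429 × 34.52% / 14.71% = 1.0067
β_P = Σ w_i β_i = 0.34×0.8574 + 0.42×0.4691 + 0.13×3.0348 + 0.11×1.0067 = 0.9938
E(R_P) = R_f + β_P × MRP = 5.39% + 0.9938 × 3.72% = 9.09%

9.09%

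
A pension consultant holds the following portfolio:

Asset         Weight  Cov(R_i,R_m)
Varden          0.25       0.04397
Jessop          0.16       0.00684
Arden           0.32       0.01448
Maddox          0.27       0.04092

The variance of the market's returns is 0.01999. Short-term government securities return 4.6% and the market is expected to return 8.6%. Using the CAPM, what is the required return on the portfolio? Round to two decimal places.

β_Varden = 0.04397 / 0.01999 = 2.1996
β_Jessop = 0.00684 / 0.01999 = 0.3422
β_Arden = 0.01448 / 0.01999 = 0.7244
β_Maddox = 0.04092 / 0.01999 = 2.0470
β_P = Σ w_i β_i = 0.25×2.1996 + 0.16×0.3422 + 0.32×0.7244 + 0.27×2.0470 = 1.3892
MRP = 8.6% − 4.6% = 4.00%
E(R_P) = R_f + β_P × MRP = 4.6% + 1.3892 × 4.0% = 10.16%

10.16%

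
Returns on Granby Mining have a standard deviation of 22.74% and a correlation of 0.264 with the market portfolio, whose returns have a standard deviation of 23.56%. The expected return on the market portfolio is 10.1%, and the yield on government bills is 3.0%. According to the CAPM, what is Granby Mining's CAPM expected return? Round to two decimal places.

4.81%

β = ρ × σ_i / σ_m = 0.264 × 22.74% / 23.56% = 0.2548
MRP = 10.1% − 3.0% = 7.10%
E(R) = 3.0% + 0.2548 × 7.1% = 4.81%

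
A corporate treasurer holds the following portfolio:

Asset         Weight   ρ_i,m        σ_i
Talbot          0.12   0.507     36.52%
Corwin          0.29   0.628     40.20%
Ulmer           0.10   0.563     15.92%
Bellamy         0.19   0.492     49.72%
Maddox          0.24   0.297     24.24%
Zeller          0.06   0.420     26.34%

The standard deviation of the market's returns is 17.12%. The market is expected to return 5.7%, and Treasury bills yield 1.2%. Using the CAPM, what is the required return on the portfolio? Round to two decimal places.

5.79%

β_Talbot = 0.507 × 36.52% / 17.12% = 1.0815
β_Corwin = 0.628 × 40.20% / 17.12% = 1.4746
β_Ulmer = 0.563 × 15.92% / 17.12% = 0.5235
β_Bellamy = 0.492 × 49.72% / 17.12% = 1.4289
β_Maddox = 0.297 × 24.24% / 17.12% = 0.4205
β_Zeller = 0.420 × 26.34% / 17.12% = 0.6462
β_P = Σ w_i β_i = 0.12×1.0815 + 0.29×1.4746 + 0.10×0.5235 + 0.19×1.4289 + 0.24×0.4205 + 0.06×0.6462 = 1.0209
MRP = 5.7% − 1.2% = 4.50%
E(R_P) = R_f + β_P × MRP = 1.2% + 1.0209 × 4.5% = 5.79%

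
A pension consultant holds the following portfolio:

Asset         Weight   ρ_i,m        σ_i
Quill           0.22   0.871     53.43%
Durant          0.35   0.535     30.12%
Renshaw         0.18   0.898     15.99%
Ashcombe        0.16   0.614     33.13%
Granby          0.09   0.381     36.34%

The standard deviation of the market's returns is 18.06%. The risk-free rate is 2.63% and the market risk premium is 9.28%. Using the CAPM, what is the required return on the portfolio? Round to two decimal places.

14.43%

β_Quill = 0.871 × 53.43% / 18.06% = 2.5768
β_Durant = 0.535 × 30.12% / 18.06% = 0.8923
β_Renshaw = 0.898 × 15.99% / 18.06% = 0.7951
β_Ashcombe = 0.614 × 33.13% / 18.06% = 1.1263
β_Granby = 0.381 × 36.34% / 18.06% = 0.7666
β_P = Σ w_i β_i = 0.22×2.5768 + 0.35×0.8923 + 0.18×0.7951 + 0.16×1.1263 + 0.09×0.7666 = 1.2715
E(R_P) = R_f + β_P × MRP = 2.63% + 1.2715 × 9.28% = 14.43%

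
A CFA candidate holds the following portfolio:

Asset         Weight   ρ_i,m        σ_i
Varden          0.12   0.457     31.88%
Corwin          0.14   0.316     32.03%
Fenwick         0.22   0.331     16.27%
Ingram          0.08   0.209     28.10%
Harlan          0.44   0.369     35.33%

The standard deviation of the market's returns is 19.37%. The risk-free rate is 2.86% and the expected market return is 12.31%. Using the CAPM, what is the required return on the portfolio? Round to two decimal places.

8.01%

β_Varden = 0.457 × 31.88% / 19.37% = 0.7522
β_Corwin = 0.316 × 32.03% / 19.37% = 0.5225
β_Fenwick = 0.331 × 16.27% / 19.37% = 0.2780
β_Ingram = 0.209 × 28.10% / 19.37% = 0.3032
β_Harlan = 0.369 × 35.33% / 19.37% = 0.6730
β_P = Σ w_i β_i = 0.12×0.7522 + 0.14×0.5225 + 0.22×0.2780 + 0.08×0.3032 + 0.44×0.6730 = 0.5450
MRP = 12.31% − 2.86% = 9.45%
E(R_P) = R_f + β_P × MRP = 2.86% + 0.5450 × 9.45% = 8.01%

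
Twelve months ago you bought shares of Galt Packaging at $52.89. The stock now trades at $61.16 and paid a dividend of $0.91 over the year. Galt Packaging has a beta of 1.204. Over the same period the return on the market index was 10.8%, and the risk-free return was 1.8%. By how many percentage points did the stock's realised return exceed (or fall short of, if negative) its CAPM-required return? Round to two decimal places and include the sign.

Realised HPR = (P1 + D1 − P0) / P0 = (61.16 + 0.91 − 52.89) / 52.89 = 9.18 / 52.89 = 17.3568%
MRP = 10.8% − 1.8% = 9.00%
CAPM required = R_f + β·MRP = 1.8% + 1.204 × 9.0% = 12.6360%
α = realised − required = 17.3568% − 12.6360% = +4.72%

+4.72%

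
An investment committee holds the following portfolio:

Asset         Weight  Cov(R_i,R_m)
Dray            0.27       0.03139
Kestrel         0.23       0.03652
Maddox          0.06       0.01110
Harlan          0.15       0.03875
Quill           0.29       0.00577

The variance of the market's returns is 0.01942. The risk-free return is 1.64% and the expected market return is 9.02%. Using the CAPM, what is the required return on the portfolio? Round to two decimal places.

β_Dray = 0.03139 / 0.01942 = 1.6164
β_Kestrel = 0.03652 / 0.01942 = 1.8805
β_Maddox = 0.01110 / 0.01942 = 0.5716
β_Harlan = 0.03875 / 0.01942 = 1.9954
β_Quill = 0.00577 / 0.01942 = 0.2971
β_P = Σ w_i β_i = 0.27×1.6164 + 0.23×1.8805 + 0.06×0.5716 + 0.15×1.9954 + 0.29×0.2971 = 1.2887
MRP = 9.02% − 1.64% = 7.38%
E(R_P) = R_f + β_P × MRP = 1.64% + 1.2887 × 7.38% = 11.15%

11.15%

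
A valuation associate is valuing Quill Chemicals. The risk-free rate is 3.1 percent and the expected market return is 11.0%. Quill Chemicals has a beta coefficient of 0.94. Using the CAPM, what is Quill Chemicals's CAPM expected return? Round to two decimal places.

Market risk premium = E(R_m) − R_f = 11.0% − 3.1% = 7.90%
E(R) = R_f + β × MRP = 3.1% + 0.94 × 7.9% = 10.53%

10.53%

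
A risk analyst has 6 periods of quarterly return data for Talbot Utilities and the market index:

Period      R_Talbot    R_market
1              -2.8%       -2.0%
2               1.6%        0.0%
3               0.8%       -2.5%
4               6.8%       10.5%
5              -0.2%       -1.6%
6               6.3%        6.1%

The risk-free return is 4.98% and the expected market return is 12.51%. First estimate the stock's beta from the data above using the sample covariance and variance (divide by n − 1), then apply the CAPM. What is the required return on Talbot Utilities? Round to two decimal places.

Mean R_i = (-2.8 + 1.6 + 0.8 + 6.8 − 0.2 + 6.3) / 6 = 2.0833%
Mean R_m = (-2.0 + 0.0 − 2.5 + 10.5 − 1.6 + 6.1) / 6 = 1.7500%
Σ(R_i − R̄_i)(R_m − R̄_m) = 91.8750  ⇒  Cov = 91.8750 / 5 = 18.3750
Σ(R_m − R̄_m)² = 141.8950  ⇒  Var(R_m) = 141.8950 / 5 = 28.3790
β = Cov / Var(R_m) = 18.3750 / 28.3790 = 0.6475
MRP = 12.51% − 4.98% = 7.53%
E(R) = R_f + β × MRP = 4.98% + 0.6475 × 7.53% = 9.86%

9.86%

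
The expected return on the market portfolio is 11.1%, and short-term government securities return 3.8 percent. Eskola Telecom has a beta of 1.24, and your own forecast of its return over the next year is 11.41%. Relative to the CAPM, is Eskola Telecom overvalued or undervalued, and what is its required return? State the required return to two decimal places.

MRP = 11.1% − 3.8% = 7.30%
Required return = R_f + β·MRP = 3.8% + 1.24 × 7.3% = 12.85%
Forecast 11.41% < required 12.85% → the stock plots below the SML → overvalued.

Overvalued; required return 12.85%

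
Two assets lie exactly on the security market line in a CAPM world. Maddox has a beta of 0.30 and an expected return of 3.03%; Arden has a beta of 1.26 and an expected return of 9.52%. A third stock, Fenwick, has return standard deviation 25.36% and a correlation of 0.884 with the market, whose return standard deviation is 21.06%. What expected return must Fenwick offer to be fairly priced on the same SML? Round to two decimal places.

8.20%

MRP = (9.52% − 3.03%) / (1.26 − 0.30) = 6.7604%
R_f = 3.03% − 0.30 × 6.7604% = 1.0019%
β_Fenwick = ρ·σ_i/σ_m = 0.884 × 25.36 / 21.06 = 1.0645
E(R_Fenwick) = R_f + β × MRP = 1.0019% + 1.0645 × 6.7604% = 8.20%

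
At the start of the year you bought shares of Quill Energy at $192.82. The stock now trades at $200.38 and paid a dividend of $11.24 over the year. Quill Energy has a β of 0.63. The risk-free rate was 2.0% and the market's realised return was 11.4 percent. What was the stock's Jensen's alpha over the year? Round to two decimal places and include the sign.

Realised HPR = (P1 + D1 − P0) / P0 = (200.38 + 11.24 − 192.82) / 192.82 = 18.80 / 192.82 = 9.7500%
MRP = 11.4% − 2.0% = 9.40%
CAPM required = R_f + β·MRP = 2.0% + 0.63 × 9.4% = 7.9220%
α = realised − required = 9.7500% − 7.9220% = +1.83%

+1.83%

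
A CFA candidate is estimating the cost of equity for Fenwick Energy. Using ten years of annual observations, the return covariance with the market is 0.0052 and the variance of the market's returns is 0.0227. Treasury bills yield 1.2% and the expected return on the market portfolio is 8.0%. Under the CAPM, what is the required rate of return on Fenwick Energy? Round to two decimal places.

2.76%

β = Cov(R_i, R_m) / Var(R_m) = 0.0052 / 0.0227 = 0.2291
MRP = 8.0% − 1.2% = 6.80%
E(R) = R_f + β × MRP = 1.2% + 0.2291 × 6.8% = 2.76%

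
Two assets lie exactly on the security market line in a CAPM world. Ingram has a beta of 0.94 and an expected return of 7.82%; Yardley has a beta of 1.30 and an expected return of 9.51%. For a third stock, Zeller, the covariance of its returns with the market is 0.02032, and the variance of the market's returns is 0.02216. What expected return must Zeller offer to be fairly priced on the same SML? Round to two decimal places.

7.71%

MRP = (9.51% − 7.82%) / (1.30 − 0.94) = 4.6944%
R_f = 7.82% − 0.94 × 4.6944% = 3.4073%
β_Zeller = Cov / Var(R_m) = 0.02032 / 0.02216 = 0.9170
E(R_Zeller) = R_f + β × MRP = 3.4073% + 0.9170 × 4.6944% = 7.71%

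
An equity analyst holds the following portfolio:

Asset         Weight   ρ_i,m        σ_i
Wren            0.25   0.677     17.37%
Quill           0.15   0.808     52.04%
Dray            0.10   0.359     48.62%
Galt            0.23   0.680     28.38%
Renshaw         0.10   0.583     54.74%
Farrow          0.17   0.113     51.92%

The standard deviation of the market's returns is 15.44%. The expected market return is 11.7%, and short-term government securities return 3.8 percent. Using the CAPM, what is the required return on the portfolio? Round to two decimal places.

13.84%

β_Wren = 0.677 × 17.37% / 15.44% = 0.7616
β_Quill = 0.808 × 52.04% / 15.44% = 2.7233
β_Dray = 0.359 × 48.62% / 15.44% = 1.1305
β_Galt = 0.680 × 28.38% / 15.44% = 1.2499
β_Renshaw = 0.583 × 54.74% / 15.44% = 2.0669
β_Farrow = 0.113 × 51.92% / 15.44% = 0.3800
β_P = Σ w_i β_i = 0.25×0.7616 + 0.15×2.7233 + 0.10×1.1305 + 0.23×1.2499 + 0.10×2.0669 + 0.17×0.3800 = 1.2707
MRP = 11.7% − 3.8% = 7.90%
E(R_P) = R_f + β_P × MRP = 3.8% + 1.2707 × 7.9% = 13.84%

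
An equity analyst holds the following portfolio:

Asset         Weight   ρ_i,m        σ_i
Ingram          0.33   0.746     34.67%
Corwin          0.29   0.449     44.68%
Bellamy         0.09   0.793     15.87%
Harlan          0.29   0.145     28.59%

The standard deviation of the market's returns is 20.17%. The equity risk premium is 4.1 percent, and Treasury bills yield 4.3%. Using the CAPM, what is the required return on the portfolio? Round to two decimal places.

7.69%

β_Ingram = 0.746 × 34.67% / 20.17% = 1.2823
β_Corwin = 0.449 × 44.68% / 20.17% = 0.9946
β_Bellamy = 0.793 × 15.87% / 20.17% = 0.6239
β_Harlan = 0.145 × 28.59% / 20.17% = 0.2055
β_P = Σ w_i β_i = 0.33×1.2823 + 0.29×0.9946 + 0.09×0.6239 + 0.29×0.2055 = 0.8273
E(R_P) = R_f + β_P × MRP = 4.3% + 0.8273 × 4.1% = 7.69%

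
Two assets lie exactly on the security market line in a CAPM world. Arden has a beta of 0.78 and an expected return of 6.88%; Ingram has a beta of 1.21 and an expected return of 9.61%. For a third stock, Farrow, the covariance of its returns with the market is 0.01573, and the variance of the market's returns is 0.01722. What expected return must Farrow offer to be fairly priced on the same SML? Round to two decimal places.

MRP = (9.61% − 6.88%) / (1.21 − 0.78) = 6.3488%
R_f = 6.88% − 0.78 × 6.3488% = 1.9279%
β_Farrow = Cov / Var(R_m) = 0.01573 / 0.01722 = 0.9135
E(R_Farrow) = R_f + β × MRP = 1.9279% + 0.9135 × 6.3488% = 7.73%

7.73%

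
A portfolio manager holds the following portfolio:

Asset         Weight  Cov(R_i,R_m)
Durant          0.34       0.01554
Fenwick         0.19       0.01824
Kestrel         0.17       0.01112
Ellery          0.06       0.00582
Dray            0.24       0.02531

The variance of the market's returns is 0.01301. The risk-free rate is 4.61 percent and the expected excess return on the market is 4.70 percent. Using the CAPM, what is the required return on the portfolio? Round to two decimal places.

β_Durant = 0.01554 / 0.01301 = 1.1945
β_Fenwick = 0.01824 / 0.01301 = 1.4020
β_Kestrel = 0.01112 / 0.01301 = 0.8547
β_Ellery = 0.00582 / 0.01301 = 0.4473
β_Dray = 0.02531 / 0.01301 = 1.9454
β_P = Σ w_i β_i = 0.34×1.1945 + 0.19×1.4020 + 0.17×0.8547 + 0.06×0.4473 + 0.24×1.9454 = 1.3115
E(R_P) = R_f + β_P × MRP = 4.61% + 1.3115 × 4.70% = 10.77%

10.77%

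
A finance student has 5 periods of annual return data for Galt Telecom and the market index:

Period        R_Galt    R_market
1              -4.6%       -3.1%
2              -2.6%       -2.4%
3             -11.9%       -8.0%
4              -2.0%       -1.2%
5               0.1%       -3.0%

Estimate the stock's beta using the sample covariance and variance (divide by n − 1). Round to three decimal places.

1.601

Mean R_i = (-4.6 − 2.6 − 11.9 − 2.0 + 0.1) / 5 = -4.2000%
Mean R_m = (-3.1 − 2.4 − 8.0 − 1.2 − 3.0) / 5 = -3.5400%
Σ(R_i − R̄_i)(R_m − R̄_m) = 43.4600  ⇒  Cov = 43.4600 / 4 = 10.8650
Σ(R_m − R̄_m)² = 27.1520  ⇒  Var(R_m) = 27.1520 / 4 = 6.7880
β = Cov / Var(R_m) = 10.8650 / 6.7880 = 1.6006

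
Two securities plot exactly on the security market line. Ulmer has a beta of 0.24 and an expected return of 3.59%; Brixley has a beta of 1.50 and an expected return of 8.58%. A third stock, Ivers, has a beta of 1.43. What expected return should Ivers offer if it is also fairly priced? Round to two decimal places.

8.30%

MRP (SML slope) = (8.58% − 3.59%) / (1.50 − 0.24) = 4.99% / 1.26 = 3.9603%
R_f (intercept) = 3.59% − 0.24 × 3.9603% = 2.6395%
E(R_Ivers) = R_f + β × MRP = 2.6395% + 1.43 × 3.9603% = 8.30%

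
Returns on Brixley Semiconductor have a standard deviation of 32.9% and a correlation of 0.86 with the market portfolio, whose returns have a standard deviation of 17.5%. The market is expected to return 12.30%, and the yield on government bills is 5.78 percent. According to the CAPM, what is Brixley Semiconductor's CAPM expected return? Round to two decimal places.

16.32%

β = ρ × σ_i / σ_m = 0.86 × 32.9% / 17.5% = 1.6168
MRP = 12.30% − 5.78% = 6.52%
E(R) = 5.78% + 1.6168 × 6.52% = 16.32%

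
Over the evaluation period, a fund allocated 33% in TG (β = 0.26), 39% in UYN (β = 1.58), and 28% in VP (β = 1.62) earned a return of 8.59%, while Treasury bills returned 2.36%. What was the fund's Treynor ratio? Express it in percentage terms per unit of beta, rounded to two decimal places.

5.39%

β_P = 0.33×0.26 + 0.39×1.58 + 0.28×1.62 = 1.1556
Treynor = (R_P − R_f) / β_P = (8.59% − 2.36%) / 1.1556 = 6.23% / 1.1556 = 5.39%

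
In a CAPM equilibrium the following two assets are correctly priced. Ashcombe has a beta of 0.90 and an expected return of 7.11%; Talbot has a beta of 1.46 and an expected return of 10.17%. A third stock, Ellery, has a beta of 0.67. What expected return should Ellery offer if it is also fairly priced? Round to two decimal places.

MRP (SML slope) = (10.17% − 7.11%) / (1.46 − 0.90) = 3.06% / 0.56 = 5.4643%
R_f (intercept) = 7.11% − 0.90 × 5.4643% = 2.1921%
E(R_Ellery) = R_f + β × MRP = 2.1921% + 0.67 × 5.4643% = 5.85%

5.85%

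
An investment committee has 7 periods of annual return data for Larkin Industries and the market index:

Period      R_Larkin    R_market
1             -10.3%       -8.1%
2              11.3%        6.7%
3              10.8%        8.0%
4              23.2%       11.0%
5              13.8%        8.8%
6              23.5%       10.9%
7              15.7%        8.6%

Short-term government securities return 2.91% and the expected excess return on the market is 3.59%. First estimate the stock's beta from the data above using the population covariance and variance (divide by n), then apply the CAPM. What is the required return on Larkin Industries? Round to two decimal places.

Mean R_i = (-10.3 + 11.3 + 10.8 + 23.2 + 13.8 + 23.5 + 15.7) / 7 = 12.5714%
Mean R_m = (-8.1 + 6.7 + 8.0 + 11.0 + 8.8 + 10.9 + 8.6) / 7 = 6.5571%
Σ(R_i − R̄_i)(R_m − R̄_m) = 436.3214  ⇒  Cov = 436.3214 / 7 = 62.3316
Σ(R_m − R̄_m)² = 264.7371  ⇒  Var(R_m) = 264.7371 / 7 = 37.8196
β = Cov / Var(R_m) = 62.3316 / 37.8196 = 1.6481
E(R) = R_f + β × MRP = 2.91% + 1.6481 × 3.59% = 8.83%

8.83%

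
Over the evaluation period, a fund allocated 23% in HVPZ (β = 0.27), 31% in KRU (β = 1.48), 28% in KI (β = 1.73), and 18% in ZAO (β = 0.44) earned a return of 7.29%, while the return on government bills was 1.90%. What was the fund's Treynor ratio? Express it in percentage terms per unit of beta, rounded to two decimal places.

β_P = 0.23×0.27 + 0.31×1.48 + 0.28×1.73 + 0.18×0.44 = 1.0845
Treynor = (R_P − R_f) / β_P = (7.29% − 1.90%) / 1.0845 = 5.39% / 1.0845 = 4.97%

4.97%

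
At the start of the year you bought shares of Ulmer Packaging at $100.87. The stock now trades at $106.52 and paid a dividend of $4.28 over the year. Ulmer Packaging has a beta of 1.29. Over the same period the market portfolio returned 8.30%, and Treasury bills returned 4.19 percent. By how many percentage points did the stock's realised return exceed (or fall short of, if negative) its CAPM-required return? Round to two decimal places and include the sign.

Realised HPR = (P1 + D1 − P0) / P0 = (106.52 + 4.28 − 100.87) / 100.87 = 9.93 / 100.87 = 9.8444%
MRP = 8.30% − 4.19% = 4.11%
CAPM required = R_f + β·MRP = 4.19% + 1.29 × 4.11% = 9.4919%
α = realised − required = 9.8444% − 9.4919% = +0.35%

+0.35%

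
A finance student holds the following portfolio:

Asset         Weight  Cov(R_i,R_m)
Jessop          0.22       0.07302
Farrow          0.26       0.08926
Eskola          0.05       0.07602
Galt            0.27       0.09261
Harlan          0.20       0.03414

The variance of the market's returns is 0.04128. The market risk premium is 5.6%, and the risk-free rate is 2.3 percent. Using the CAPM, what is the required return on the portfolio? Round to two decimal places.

12.46%

β_Jessop = 0.07302 / 0.04128 = 1.7689
β_Farrow = 0.08926 / 0.04128 = 2.1623
β_Eskola = 0.07602 / 0.04128 = 1.8416
β_Galt = 0.09261 / 0.04128 = 2.2435
β_Harlan = 0.03414 / 0.04128 = 0.8270
β_P = Σ w_i β_i = 0.22×1.7689 + 0.26×2.1623 + 0.05×1.8416 + 0.27×2.2435 + 0.20×0.8270 = 1.8146
E(R_P) = R_f + β_P × MRP = 2.3% + 1.8146 × 5.6% = 12.46%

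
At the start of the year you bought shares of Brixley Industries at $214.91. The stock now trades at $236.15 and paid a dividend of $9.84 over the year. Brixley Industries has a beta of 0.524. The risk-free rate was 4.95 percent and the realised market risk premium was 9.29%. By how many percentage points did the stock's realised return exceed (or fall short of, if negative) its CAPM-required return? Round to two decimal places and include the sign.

Realised HPR = (P1 + D1 − P0) / P0 = (236.15 + 9.84 − 214.91) / 214.91 = 31.08 / 214.91 = 14.4619%
CAPM required = R_f + β·MRP = 4.95% + 0.524 × 9.29% = 9.81796%
α = realised − required = 14.4619% − 9.81796% = +4.64%

+4.64%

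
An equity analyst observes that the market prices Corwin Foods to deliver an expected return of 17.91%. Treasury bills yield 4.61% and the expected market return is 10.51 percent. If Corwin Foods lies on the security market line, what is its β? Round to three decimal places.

2.254

MRP = 10.51% − 4.61% = 5.90%
β = (E(R) − R_f) / MRP = (17.91% − 4.61%) / 5.90% = 13.30% / 5.90% = 2.254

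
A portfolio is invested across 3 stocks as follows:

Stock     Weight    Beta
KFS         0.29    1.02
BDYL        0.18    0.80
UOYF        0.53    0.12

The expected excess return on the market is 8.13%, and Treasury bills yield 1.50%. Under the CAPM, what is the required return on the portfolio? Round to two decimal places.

5.59%

β_P = Σ w_i β_i = 0.29×1.02 + 0.18×0.80 + 0.53×0.12 = 0.5034
E(R_P) = R_f + β_P × MRP = 1.50% + 0.5034 × 8.13% = 5.59%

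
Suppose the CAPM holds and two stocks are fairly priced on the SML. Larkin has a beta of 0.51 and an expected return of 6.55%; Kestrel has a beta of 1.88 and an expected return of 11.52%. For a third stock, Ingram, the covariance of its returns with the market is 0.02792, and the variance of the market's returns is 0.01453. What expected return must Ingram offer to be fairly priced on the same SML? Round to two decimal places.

11.67%

MRP = (11.52% − 6.55%) / (1.88 − 0.51) = 3.6277%
R_f = 6.55% − 0.51 × 3.6277% = 4.6999%
β_Ingram = Cov / Var(R_m) = 0.02792 / 0.01453 = 1.9215
E(R_Ingram) = R_f + β × MRP = 4.6999% + 1.9215 × 3.6277% = 11.67%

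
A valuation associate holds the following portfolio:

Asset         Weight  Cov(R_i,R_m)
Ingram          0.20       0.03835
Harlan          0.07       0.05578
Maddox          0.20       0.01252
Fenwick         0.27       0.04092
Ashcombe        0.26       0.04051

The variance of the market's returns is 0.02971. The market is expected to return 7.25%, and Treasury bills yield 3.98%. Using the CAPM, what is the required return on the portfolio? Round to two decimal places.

β_Ingram = 0.03835 / 0.02971 = 1.2908
β_Harlan = 0.05578 / 0.02971 = 1.8775
β_Maddox = 0.01252 / 0.02971 = 0.4214
β_Fenwick = 0.04092 / 0.02971 = 1.3773
β_Ashcombe = 0.04051 / 0.02971 = 1.3635
β_P = Σ w_i β_i = 0.20×1.2908 + 0.07×1.8775 + 0.20×0.4214 + 0.27×1.3773 + 0.26×1.3635 = 1.2002
MRP = 7.25% − 3.98% = 3.27%
E(R_P) = R_f + β_P × MRP = 3.98% + 1.2002 × 3.27% = 7.90%

7.90%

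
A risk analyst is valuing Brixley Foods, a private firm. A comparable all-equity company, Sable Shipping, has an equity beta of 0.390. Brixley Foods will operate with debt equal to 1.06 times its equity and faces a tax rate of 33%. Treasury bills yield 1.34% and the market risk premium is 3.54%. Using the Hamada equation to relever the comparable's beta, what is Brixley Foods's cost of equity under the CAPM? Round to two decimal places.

β_L = β_U × [1 + (1 − t)(D/E)] = 0.390 × [1 + (1 − 0.33) × 1.06]
    = 0.390 × [1 + 0.67 × 1.06] = 0.390 × 1.7102 = 0.6670
E(R) = R_f + β_L × MRP = 1.34% + 0.6670 × 3.54% = 3.70%

3.70%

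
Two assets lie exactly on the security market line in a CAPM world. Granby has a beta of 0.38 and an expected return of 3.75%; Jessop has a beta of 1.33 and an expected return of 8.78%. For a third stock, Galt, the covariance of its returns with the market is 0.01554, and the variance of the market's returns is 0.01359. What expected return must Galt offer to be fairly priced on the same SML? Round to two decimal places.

7.79%

MRP = (8.78% − 3.75%) / (1.33 − 0.38) = 5.2947%
R_f = 3.75% − 0.38 × 5.2947% = 1.7380%
β_Galt = Cov / Var(R_m) = 0.01554 / 0.01359 = 1.1435
E(R_Galt) = R_f + β × MRP = 1.7380% + 1.1435 × 5.2947% = 7.79%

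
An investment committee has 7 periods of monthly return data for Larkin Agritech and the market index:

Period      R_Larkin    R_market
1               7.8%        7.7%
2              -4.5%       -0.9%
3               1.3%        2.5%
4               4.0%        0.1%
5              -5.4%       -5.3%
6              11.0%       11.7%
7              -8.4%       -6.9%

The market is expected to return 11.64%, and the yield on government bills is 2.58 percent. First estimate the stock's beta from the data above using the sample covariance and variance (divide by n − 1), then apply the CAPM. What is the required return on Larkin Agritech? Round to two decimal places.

11.91%

Mean R_i = (7.8 − 4.5 + 1.3 + 4.0 − 5.4 + 11.0 − 8.4) / 7 = 0.8286%
Mean R_m = (7.7 − 0.9 + 2.5 + 0.1 − 5.3 + 11.7 − 6.9) / 7 = 1.2714%
Σ(R_i − R̄_i)(R_m − R̄_m) = 275.6657  ⇒  Cov = 275.6657 / 6 = 45.9443
Σ(R_m − R̄_m)² = 267.6343  ⇒  Var(R_m) = 267.6343 / 6 = 44.6057
β = Cov / Var(R_m) = 45.9443 / 44.6057 = 1.0300
MRP = 11.64% − 2.58% = 9.06%
E(R) = R_f + β × MRP = 2.58% + 1.0300 × 9.06% = 11.91%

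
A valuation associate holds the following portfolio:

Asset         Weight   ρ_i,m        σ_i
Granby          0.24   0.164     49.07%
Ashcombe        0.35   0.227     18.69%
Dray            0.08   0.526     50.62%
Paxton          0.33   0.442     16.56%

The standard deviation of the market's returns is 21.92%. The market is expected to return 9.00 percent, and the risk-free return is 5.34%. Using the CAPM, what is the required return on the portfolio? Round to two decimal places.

6.67%

β_Granby = 0.164 × 49.07% / 21.92% = 0.3671
β_Ashcombe = 0.227 × 18.69% / 21.92% = 0.1936
β_Dray = 0.526 × 50.62% / 21.92% = 1.2147
β_Paxton = 0.442 × 16.56% / 21.92% = 0.3339
β_P = Σ w_i β_i = 0.24×0.3671 + 0.35×0.1936 + 0.08×1.2147 + 0.33×0.3339 = 0.3632
MRP = 9.00% − 5.34% = 3.66%
E(R_P) = R_f + β_P × MRP = 5.34% + 0.3632 × 3.66% = 6.67%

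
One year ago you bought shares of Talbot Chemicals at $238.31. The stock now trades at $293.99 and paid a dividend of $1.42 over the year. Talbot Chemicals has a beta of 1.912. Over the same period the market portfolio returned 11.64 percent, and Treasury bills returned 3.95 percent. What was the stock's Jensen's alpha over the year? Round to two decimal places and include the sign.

Realised HPR = (P1 + D1 − P0) / P0 = (293.99 + 1.42 − 238.31) / 238.31 = 57.10 / 238.31 = 23.9604%
MRP = 11.64% − 3.95% = 7.69%
CAPM required = R_f + β·MRP = 3.95% + 1.912 × 7.69% = 18.65328%
α = realised − required = 23.9604% − 18.65328% = +5.31%

+5.31%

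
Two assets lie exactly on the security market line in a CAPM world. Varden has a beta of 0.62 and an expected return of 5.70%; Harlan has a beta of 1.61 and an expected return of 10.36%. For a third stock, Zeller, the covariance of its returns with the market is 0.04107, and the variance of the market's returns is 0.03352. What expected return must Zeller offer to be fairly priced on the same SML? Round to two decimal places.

8.55%

MRP = (10.36% − 5.70%) / (1.61 − 0.62) = 4.7071%
R_f = 5.70% − 0.62 × 4.7071% = 2.7816%
β_Zeller = Cov / Var(R_m) = 0.04107 / 0.03352 = 1.2252
E(R_Zeller) = R_f + β × MRP = 2.7816% + 1.2252 × 4.7071% = 8.55%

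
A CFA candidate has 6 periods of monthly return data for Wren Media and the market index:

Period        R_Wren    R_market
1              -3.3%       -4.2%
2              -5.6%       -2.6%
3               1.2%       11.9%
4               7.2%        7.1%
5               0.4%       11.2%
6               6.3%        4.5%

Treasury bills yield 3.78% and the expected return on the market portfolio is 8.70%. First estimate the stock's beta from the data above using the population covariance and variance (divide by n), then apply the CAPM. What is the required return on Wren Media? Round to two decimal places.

5.85%

Mean R_i = (-3.3 − 5.6 + 1.2 + 7.2 + 0.4 + 6.3) / 6 = 1.0333%
Mean R_m = (-4.2 − 2.6 + 11.9 + 7.1 + 11.2 + 4.5) / 6 = 4.6500%
Σ(R_i − R̄_i)(R_m − R̄_m) = 97.8200  ⇒  Cov = 97.8200 / 6 = 16.3033
Σ(R_m − R̄_m)² = 232.3750  ⇒  Var(R_m) = 232.3750 / 6 = 38.7292
β = Cov / Var(R_m) = 16.3033 / 38.7292 = 0.4210
MRP = 8.70% − 3.78% = 4.92%
E(R) = R_f + β × MRP = 3.78% + 0.4210 × 4.92% = 5.85%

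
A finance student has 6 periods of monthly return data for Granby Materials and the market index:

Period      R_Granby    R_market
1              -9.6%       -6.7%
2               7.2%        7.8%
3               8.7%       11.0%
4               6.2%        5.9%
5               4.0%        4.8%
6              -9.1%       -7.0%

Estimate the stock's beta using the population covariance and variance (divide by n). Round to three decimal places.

1.083

Mean R_i = (-9.6 + 7.2 + 8.7 + 6.2 + 4.0 − 9.1) / 6 = 1.2333%
Mean R_m = (-6.7 + 7.8 + 11.0 + 5.9 + 4.8 − 7.0) / 6 = 2.6333%
Σ(R_i − R̄_i)(R_m − R̄_m) = 316.1733  ⇒  Cov = 316.1733 / 6 = 52.6956
Σ(R_m − R̄_m)² = 291.9733  ⇒  Var(R_m) = 291.9733 / 6 = 48.6622
β = Cov / Var(R_m) = 52.6956 / 48.6622 = 1.0829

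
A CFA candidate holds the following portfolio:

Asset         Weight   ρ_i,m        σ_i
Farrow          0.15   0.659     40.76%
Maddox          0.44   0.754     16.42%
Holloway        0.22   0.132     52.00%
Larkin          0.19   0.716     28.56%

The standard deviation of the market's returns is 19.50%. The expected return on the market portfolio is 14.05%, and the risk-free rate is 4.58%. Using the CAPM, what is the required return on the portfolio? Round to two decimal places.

11.80%

β_Farrow = 0.659 × 40.76% / 19.50% = 1.3775
β_Maddox = 0.754 × 16.42% / 19.50% = 0.6349
β_Holloway = 0.132 × 52.00% / 19.50% = 0.3520
β_Larkin = 0.716 × 28.56% / 19.50% = 1.0487
β_P = Σ w_i β_i = 0.15×1.3775 + 0.44×0.6349 + 0.22×0.3520 + 0.19×1.0487 = 0.7627
MRP = 14.05% − 4.58% = 9.47%
E(R_P) = R_f + β_P × MRP = 4.58% + 0.7627 × 9.47% = 11.80%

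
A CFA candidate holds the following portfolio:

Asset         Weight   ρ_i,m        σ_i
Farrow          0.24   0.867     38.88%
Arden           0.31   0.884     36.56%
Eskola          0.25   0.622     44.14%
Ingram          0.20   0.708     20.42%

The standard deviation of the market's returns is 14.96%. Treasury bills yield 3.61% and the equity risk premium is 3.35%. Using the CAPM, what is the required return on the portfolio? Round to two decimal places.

β_Farrow = 0.867 × 38.88% / 14.96% = 2.2533
β_Arden = 0.884 × 36.56% / 14.96% = 2.1604
β_Eskola = 0.622 × 44.14% / 14.96% = 1.8352
β_Ingram = 0.708 × 20.42% / 14.96% = 0.9664
β_P = Σ w_i β_i = 0.24×2.2533 + 0.31×2.1604 + 0.25×1.8352 + 0.20×0.9664 = 1.8626
E(R_P) = R_f + β_P × MRP = 3.61% + 1.8626 × 3.35% = 9.85%

9.85%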